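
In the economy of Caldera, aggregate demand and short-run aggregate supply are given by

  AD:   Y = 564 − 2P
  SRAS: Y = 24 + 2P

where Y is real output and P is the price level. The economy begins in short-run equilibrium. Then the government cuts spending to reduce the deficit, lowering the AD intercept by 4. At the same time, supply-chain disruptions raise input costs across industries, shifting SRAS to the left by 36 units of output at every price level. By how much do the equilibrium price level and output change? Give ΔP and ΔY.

ΔP = +8, ΔY = -20

After both shocks: AD is Y = 560 − 2P and SRAS is Y = 2P − 12.
Setting them equal: 572 = 4P, so P = 143.
Y = 560 − 2·143 = 274.
Initially P = 135, Y = 294, so ΔP = +8 and ΔY = -20.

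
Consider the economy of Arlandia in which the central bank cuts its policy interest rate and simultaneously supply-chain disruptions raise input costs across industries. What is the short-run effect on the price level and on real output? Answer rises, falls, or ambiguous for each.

The first event is a positive demand shock: AD shifts right, which by itself pushes P up and Y up.
The second is an adverse supply shock: SRAS shifts left, which by itself pushes P up and Y down.
Both shocks push P up, so P rises. The two shocks push Y in opposite directions, so the effect on Y is ambiguous.

Price level: rises; output: ambiguous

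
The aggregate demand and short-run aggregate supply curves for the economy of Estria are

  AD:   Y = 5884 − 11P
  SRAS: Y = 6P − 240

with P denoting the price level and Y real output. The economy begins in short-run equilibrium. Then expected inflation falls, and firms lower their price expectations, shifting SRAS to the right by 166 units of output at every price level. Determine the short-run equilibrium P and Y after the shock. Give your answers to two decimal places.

This is a positive supply shock: SRAS shifts right.
New SRAS: Y = 6P − 74.
Set AD = SRAS: 5884 − 11P = 6P − 74, so 5958 = 17P and P = 350.47.
Substituting into AD, Y = 2028.82.

P = 350.47, Y = 2028.82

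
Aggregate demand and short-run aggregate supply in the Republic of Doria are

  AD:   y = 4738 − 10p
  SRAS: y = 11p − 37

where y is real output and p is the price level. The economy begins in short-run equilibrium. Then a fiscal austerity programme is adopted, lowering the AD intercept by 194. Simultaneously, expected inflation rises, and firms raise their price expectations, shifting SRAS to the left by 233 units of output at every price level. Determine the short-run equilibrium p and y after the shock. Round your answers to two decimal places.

After both shocks: AD is y = 4544 − 10p and SRAS is y = 11p − 270.
Setting them equal: 4814 = 21p, so p = 229.24.
Substituting into AD, y = 2251.62.

p = 229.24, y = 2251.62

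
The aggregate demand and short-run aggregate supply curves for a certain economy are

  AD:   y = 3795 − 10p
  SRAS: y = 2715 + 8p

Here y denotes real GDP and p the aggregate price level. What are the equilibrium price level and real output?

p = 60, y = 3195

Set AD = SRAS: 3795 − 10p = 2715 + 8p, so 1080 = 18p and p = 60.
Then y = 3795 − 10·60 = 3195.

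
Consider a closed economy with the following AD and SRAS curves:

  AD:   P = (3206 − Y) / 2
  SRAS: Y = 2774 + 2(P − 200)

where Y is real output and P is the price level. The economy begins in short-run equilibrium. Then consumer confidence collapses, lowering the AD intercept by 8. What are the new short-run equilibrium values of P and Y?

P = 206, Y = 2786

This is a negative demand shock: AD shifts left.
New AD: Y = 3198 − 2P.
SRAS can be written Y = 2374 + 2P.
Set AD = SRAS: 3198 − 2P = 2374 + 2P, so 824 = 4P and P = 206.
Y = 3198 − 2·206 = 2786.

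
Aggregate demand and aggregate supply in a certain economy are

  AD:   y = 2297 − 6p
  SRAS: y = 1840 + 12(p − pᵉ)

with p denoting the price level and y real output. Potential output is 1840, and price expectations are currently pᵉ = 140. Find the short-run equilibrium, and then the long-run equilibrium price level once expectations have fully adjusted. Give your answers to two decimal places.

Short run: with pᵉ = 140, SRAS is y = 160 + 12p. Setting AD = SRAS gives 2137 = 18p, so p = 118.72 and y = 2297 − 6p = 1584.67.
Output 1584.67 is below potential 1840, so over time expected prices fall and SRAS shifts right until y returns to 1840.
Long run: y = 1840 on the AD curve gives 1840 = 2297 − 6p, so p = 76.17.

Short run: p = 118.72, y = 1584.67. Long run: p = 76.17.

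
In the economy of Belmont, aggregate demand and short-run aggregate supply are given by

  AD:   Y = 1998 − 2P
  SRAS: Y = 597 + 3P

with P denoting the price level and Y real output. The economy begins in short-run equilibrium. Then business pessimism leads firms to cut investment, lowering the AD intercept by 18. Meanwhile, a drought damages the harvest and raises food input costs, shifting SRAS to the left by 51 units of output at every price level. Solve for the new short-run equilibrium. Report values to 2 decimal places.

After both shocks: AD is Y = 1980 − 2P and SRAS is Y = 546 + 3P.
Setting them equal: 1434 = 5P, so P = 286.80.
Substituting into AD, Y = 1406.40.

P = 286.80, Y = 1406.40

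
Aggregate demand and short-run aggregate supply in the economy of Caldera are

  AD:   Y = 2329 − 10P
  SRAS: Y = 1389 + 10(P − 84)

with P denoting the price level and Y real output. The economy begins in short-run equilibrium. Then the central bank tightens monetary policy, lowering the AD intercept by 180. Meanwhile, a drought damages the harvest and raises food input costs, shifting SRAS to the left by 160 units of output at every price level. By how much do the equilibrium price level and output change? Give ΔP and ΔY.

After both shocks: AD is Y = 2149 − 10P and SRAS is Y = 389 + 10P.
Setting them equal: 1760 = 20P, so P = 88.
Y = 2149 − 10·88 = 1269.
Initially P = 89, Y = 1439, so ΔP = -1 and ΔY = -170.

ΔP = -1, ΔY = -170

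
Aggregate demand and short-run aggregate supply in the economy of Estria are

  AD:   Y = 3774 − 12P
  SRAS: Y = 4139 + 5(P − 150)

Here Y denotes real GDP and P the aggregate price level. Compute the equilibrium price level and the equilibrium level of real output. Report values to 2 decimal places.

P = 22.65, Y = 3502.24

Write SRAS as Y = 4139 + 5P − 750 = 3389 + 5P.
Set AD = SRAS: 3774 − 12P = 3389 + 5P, so 385 = 17P and P = 22.65.
Substituting into AD, Y = 3774 − 12P = 3502.24.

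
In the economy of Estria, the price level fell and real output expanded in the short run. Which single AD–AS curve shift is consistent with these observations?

SRAS shifted right

P fell and Y rose. An AD shift moves P and Y in the same direction; an SRAS shift moves them in opposite directions.
Here P and Y moved in opposite directions, so the SRAS curve shifted.
Since Y rose, SRAS shifted right.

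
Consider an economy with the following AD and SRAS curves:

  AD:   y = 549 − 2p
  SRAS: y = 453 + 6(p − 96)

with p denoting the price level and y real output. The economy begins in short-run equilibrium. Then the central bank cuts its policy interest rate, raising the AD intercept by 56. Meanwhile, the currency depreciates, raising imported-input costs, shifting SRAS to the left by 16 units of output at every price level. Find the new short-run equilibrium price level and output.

p = 93, y = 419

After both shocks: AD is y = 605 − 2p and SRAS is y = 6p − 139.
Setting them equal: 744 = 8p, so p = 93.
y = 605 − 2·93 = 419.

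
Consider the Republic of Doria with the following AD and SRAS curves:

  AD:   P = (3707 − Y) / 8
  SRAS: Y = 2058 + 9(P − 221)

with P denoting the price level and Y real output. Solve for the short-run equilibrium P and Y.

P = 214, Y = 1995

Write SRAS as Y = 2058 + 9P − 1989 = 69 + 9P.
Rearrange AD to Y = 3707 − 8P.
Set AD = SRAS: 3707 − 8P = 69 + 9P, so 3638 = 17P and P = 214.
Then Y = 3707 − 8·214 = 1995.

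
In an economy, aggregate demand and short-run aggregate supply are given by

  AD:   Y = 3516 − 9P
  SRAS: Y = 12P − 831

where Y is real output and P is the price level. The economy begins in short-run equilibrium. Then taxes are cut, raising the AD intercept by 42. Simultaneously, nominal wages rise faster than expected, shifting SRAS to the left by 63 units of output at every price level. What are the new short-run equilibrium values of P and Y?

P = 212, Y = 1650

After both shocks: AD is Y = 3558 − 9P and SRAS is Y = 12P − 894.
Setting them equal: 4452 = 21P, so P = 212.
Y = 3558 − 9·212 = 1650.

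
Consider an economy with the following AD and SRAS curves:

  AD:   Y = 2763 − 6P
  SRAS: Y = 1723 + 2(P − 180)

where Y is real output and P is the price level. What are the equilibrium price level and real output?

P = 175, Y = 1713

Write SRAS as Y = 1723 + 2P − 360 = 1363 + 2P.
Set AD = SRAS: 2763 − 6P = 1363 + 2P, so 1400 = 8P and P = 175.
Then Y = 2763 − 6·175 = 1713.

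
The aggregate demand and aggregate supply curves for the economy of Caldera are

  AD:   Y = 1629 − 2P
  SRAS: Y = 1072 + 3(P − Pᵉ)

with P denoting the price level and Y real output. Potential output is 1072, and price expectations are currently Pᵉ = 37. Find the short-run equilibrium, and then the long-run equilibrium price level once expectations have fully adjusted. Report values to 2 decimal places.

Short run: P = 133.60, Y = 1361.80. Long run: P = 278.50.

Short run: with Pᵉ = 37, SRAS is Y = 961 + 3P. Setting AD = SRAS gives 668 = 5P, so P = 133.60 and Y = 1629 − 2P = 1361.80.
Output 1361.80 is above potential 1072, so over time expected prices rise and SRAS shifts left until Y returns to 1072.
Long run: Y = 1072 on the AD curve gives 1072 = 1629 − 2P, so P = 278.50.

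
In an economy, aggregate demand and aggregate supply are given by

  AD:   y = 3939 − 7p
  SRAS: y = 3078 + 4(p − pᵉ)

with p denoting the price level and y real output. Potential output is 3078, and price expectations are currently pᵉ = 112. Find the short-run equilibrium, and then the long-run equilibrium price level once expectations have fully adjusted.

Short run: p = 119, y = 3106. Long run: p = 123.

Short run: with pᵉ = 112, SRAS is y = 2630 + 4p. Setting AD = SRAS gives 1309 = 11p, so p = 119 and y = 3939 − 7·119 = 3106.
Output 3106 is above potential 3078, so over time expected prices rise and SRAS shifts left until y returns to 3078.
Long run: y = 3078 on the AD curve gives 3078 = 3939 − 7p, so p = 123.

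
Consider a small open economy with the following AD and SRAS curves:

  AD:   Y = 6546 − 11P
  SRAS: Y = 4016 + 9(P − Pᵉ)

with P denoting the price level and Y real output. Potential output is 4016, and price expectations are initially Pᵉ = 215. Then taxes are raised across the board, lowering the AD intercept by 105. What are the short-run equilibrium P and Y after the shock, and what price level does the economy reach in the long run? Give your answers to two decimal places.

Short run: P = 218.00, Y = 4043.00. Long run: P = 220.45.

AD shifts left: new AD is Y = 6441 − 11P. With Pᵉ = 215, SRAS is Y = 2081 + 9P.
Short run: 6441 − 11P = 2081 + 9P gives 4360 = 20P, so P = 218.00 and Y = 6441 − 11P = 4043.00.
Y = 4043.00 is above potential 4016; expectations adjust and SRAS shifts left until Y = 4016.
Long run: on the new AD curve, 4016 = 6441 − 11P gives P = 220.45.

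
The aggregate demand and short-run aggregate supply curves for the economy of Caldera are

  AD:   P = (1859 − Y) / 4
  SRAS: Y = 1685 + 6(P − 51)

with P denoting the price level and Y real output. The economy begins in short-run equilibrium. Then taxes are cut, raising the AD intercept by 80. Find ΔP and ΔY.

ΔP = +8, ΔY = +48

This is a positive demand shock: AD shifts right.
New AD: Y = 1939 − 4P.
SRAS can be written Y = 1379 + 6P.
Set AD = SRAS: 1939 − 4P = 1379 + 6P, so 560 = 10P and P = 56.
Y = 1939 − 4·56 = 1715.
Initially P = 48, Y = 1667, so ΔP = +8 and ΔY = +48.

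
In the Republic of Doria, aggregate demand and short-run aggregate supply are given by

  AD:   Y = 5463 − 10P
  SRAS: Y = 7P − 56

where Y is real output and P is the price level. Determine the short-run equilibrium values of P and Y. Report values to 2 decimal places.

Set AD = SRAS: 5463 − 10P = 7P − 56, so 5519 = 17P and P = 324.65.
Substituting into AD, Y = 5463 − 10P = 2216.53.

P = 324.65, Y = 2216.53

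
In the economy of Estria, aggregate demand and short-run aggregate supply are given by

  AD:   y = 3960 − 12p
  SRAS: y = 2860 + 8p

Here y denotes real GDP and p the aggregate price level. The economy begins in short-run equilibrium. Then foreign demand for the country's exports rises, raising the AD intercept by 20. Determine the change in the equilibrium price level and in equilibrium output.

This is a positive demand shock: AD shifts right.
New AD: y = 3980 − 12p.
Set AD = SRAS: 3980 − 12p = 2860 + 8p, so 1120 = 20p and p = 56.
y = 3980 − 12·56 = 3308.
Initially p = 55, y = 3300, so Δp = +1 and Δy = +8.

Δp = +1, Δy = +8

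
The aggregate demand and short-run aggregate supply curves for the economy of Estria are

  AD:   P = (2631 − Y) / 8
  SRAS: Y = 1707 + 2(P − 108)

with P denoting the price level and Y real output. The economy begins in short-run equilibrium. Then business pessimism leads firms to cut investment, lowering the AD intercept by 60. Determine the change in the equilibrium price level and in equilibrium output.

This is a negative demand shock: AD shifts left.
New AD: Y = 2571 − 8P.
SRAS can be written Y = 1491 + 2P.
Set AD = SRAS: 2571 − 8P = 1491 + 2P, so 1080 = 10P and P = 108.
Y = 2571 − 8·108 = 1707.
Initially P = 114, Y = 1719, so ΔP = -6 and ΔY = -12.

ΔP = -6, ΔY = -12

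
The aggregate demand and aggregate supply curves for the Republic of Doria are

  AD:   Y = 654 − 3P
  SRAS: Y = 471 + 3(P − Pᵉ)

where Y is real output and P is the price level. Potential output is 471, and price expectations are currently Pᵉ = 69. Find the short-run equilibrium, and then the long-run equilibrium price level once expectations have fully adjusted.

Short run: P = 65, Y = 459. Long run: P = 61.

Short run: with Pᵉ = 69, SRAS is Y = 264 + 3P. Setting AD = SRAS gives 390 = 6P, so P = 65 and Y = 654 − 3·65 = 459.
Output 459 is below potential 471, so over time expected prices fall and SRAS shifts right until Y returns to 471.
Long run: Y = 471 on the AD curve gives 471 = 654 − 3P, so P = 61.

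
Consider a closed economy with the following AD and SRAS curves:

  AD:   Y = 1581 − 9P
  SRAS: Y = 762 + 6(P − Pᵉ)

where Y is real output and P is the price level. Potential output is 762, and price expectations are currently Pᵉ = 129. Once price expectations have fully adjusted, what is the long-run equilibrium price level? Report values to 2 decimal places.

Long-run P = 91.00

Short run: with Pᵉ = 129, SRAS is Y = 6P − 12. Setting AD = SRAS gives 1593 = 15P, so P = 106.20 and Y = 1581 − 9P = 625.20.
Output 625.20 is below potential 762, so over time expected prices fall and SRAS shifts right until Y returns to 762.
Long run: Y = 762 on the AD curve gives 762 = 1581 − 9P, so P = 91.00.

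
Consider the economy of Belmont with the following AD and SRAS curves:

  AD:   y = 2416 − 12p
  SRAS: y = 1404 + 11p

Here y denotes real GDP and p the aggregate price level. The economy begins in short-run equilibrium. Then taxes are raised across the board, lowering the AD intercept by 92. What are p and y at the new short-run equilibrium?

p = 40, y = 1844

This is a negative demand shock: AD shifts left.
New AD: y = 2324 − 12p.
Set AD = SRAS: 2324 − 12p = 1404 + 11p, so 920 = 23p and p = 40.
y = 2324 − 12·40 = 1844.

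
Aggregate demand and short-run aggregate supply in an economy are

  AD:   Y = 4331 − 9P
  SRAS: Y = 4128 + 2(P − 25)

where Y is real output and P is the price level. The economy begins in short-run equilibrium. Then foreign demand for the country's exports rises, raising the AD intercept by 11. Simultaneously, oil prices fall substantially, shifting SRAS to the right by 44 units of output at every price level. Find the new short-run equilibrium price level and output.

P = 20, Y = 4162

After both shocks: AD is Y = 4342 − 9P and SRAS is Y = 4122 + 2P.
Setting them equal: 220 = 11P, so P = 20.
Y = 4342 − 9·20 = 4162.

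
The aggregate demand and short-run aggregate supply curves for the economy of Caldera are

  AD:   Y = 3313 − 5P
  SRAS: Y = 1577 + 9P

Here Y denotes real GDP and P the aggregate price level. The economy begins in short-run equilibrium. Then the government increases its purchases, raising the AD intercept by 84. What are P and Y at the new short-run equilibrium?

This is a positive demand shock: AD shifts right.
New AD: Y = 3397 − 5P.
Set AD = SRAS: 3397 − 5P = 1577 + 9P, so 1820 = 14P and P = 130.
Y = 3397 − 5·130 = 2747.

P = 130, Y = 2747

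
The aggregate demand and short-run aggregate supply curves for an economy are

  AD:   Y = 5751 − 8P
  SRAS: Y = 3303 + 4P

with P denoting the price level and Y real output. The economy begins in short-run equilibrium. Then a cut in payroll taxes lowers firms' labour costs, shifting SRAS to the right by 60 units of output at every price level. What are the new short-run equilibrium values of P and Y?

P = 199, Y = 4159

This is a positive supply shock: SRAS shifts right.
New SRAS: Y = 3363 + 4P.
Set AD = SRAS: 5751 − 8P = 3363 + 4P, so 2388 = 12P and P = 199.
Y = 5751 − 8·199 = 4159.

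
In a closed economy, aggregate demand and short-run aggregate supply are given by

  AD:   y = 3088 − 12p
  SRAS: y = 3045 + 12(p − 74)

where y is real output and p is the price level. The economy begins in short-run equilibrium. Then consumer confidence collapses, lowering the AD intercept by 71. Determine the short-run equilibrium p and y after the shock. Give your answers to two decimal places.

This is a negative demand shock: AD shifts left.
New AD: y = 3017 − 12p.
SRAS can be written y = 2157 + 12p.
Set AD = SRAS: 3017 − 12p = 2157 + 12p, so 860 = 24p and p = 35.83.
Substituting into AD, y = 2587.00.

p = 35.83, y = 2587.00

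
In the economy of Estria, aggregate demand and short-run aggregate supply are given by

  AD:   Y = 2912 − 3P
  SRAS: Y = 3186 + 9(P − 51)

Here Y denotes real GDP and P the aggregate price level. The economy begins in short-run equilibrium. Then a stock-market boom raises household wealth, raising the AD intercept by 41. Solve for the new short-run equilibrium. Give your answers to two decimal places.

This is a positive demand shock: AD shifts right.
New AD: Y = 2953 − 3P.
SRAS can be written Y = 2727 + 9P.
Set AD = SRAS: 2953 − 3P = 2727 + 9P, so 226 = 12P and P = 18.83.
Substituting into AD, Y = 2896.50.

P = 18.83, Y = 2896.50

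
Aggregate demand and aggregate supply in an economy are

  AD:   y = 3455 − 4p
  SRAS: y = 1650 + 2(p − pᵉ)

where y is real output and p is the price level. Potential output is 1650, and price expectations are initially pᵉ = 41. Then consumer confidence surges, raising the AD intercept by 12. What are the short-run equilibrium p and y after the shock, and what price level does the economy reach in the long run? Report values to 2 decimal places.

Short run: p = 316.50, y = 2201.00. Long run: p = 454.25.

AD shifts right: new AD is y = 3467 − 4p. With pᵉ = 41, SRAS is y = 1568 + 2p.
Short run: 3467 − 4p = 1568 + 2p gives 1899 = 6p, so p = 316.50 and y = 3467 − 4p = 2201.00.
y = 2201.00 is above potential 1650; expectations adjust and SRAS shifts left until y = 1650.
Long run: on the new AD curve, 1650 = 3467 − 4p gives p = 454.25.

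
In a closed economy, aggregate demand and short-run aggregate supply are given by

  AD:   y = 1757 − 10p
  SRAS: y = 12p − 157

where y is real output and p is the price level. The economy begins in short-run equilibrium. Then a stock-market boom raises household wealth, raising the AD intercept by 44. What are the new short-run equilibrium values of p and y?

This is a positive demand shock: AD shifts right.
New AD: y = 1801 − 10p.
Set AD = SRAS: 1801 − 10p = 12p − 157, so 1958 = 22p and p = 89.
y = 1801 − 10·89 = 911.

p = 89, y = 911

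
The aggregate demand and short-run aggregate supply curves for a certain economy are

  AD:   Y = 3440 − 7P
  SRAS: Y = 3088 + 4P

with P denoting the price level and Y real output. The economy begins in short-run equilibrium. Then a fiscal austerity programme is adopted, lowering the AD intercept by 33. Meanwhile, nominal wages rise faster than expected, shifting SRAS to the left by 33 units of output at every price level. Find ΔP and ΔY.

After both shocks: AD is Y = 3407 − 7P and SRAS is Y = 3055 + 4P.
Setting them equal: 352 = 11P, so P = 32.
Y = 3407 − 7·32 = 3183.
Initially P = 32, Y = 3216, so ΔP = +0 and ΔY = -33.

ΔP = +0, ΔY = -33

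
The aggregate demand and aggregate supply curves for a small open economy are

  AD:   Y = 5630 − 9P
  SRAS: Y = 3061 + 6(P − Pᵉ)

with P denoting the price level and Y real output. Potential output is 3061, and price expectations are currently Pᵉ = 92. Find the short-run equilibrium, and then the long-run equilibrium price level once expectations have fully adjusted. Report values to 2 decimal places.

Short run: P = 208.07, Y = 3757.40. Long run: P = 285.44.

Short run: with Pᵉ = 92, SRAS is Y = 2509 + 6P. Setting AD = SRAS gives 3121 = 15P, so P = 208.07 and Y = 5630 − 9P = 3757.40.
Output 3757.40 is above potential 3061, so over time expected prices rise and SRAS shifts left until Y returns to 3061.
Long run: Y = 3061 on the AD curve gives 3061 = 5630 − 9P, so P = 285.44.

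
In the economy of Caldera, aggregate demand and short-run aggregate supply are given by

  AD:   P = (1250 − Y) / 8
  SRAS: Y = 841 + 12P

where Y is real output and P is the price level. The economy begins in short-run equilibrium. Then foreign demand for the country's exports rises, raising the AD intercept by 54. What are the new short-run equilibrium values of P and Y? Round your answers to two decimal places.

P = 23.15, Y = 1118.80

This is a positive demand shock: AD shifts right.
New AD: Y = 1304 − 8P.
Set AD = SRAS: 1304 − 8P = 841 + 12P, so 463 = 20P and P = 23.15.
Substituting into AD, Y = 1118.80.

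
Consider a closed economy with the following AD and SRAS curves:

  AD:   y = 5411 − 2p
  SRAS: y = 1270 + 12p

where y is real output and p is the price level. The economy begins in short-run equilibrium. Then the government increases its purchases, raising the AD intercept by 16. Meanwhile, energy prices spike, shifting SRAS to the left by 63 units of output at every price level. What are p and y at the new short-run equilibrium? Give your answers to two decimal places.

p = 301.43, y = 4824.14

After both shocks: AD is y = 5427 − 2p and SRAS is y = 1207 + 12p.
Setting them equal: 4220 = 14p, so p = 301.43.
Substituting into AD, y = 4824.14.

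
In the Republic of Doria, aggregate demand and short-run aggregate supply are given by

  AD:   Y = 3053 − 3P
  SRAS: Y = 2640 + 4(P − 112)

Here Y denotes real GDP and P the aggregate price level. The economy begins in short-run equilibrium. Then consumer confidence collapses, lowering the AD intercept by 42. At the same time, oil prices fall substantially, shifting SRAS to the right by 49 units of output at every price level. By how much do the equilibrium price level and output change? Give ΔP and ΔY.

ΔP = -13, ΔY = -3

After both shocks: AD is Y = 3011 − 3P and SRAS is Y = 2241 + 4P.
Setting them equal: 770 = 7P, so P = 110.
Y = 3011 − 3·110 = 2681.
Initially P = 123, Y = 2684, so ΔP = -13 and ΔY = -3.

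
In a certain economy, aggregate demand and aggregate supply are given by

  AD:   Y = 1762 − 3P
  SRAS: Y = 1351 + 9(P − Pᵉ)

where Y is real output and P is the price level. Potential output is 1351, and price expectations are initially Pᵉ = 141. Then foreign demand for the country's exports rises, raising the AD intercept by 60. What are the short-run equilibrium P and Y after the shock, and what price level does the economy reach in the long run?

Short run: P = 145, Y = 1387. Long run: P = 157.

AD shifts right: new AD is Y = 1822 − 3P. With Pᵉ = 141, SRAS is Y = 82 + 9P.
Short run: 1822 − 3P = 82 + 9P gives 1740 = 12P, so P = 145 and Y = 1822 − 3·145 = 1387.
Y = 1387 is above potential 1351; expectations adjust and SRAS shifts left until Y = 1351.
Long run: on the new AD curve, 1351 = 1822 − 3P gives P = 157.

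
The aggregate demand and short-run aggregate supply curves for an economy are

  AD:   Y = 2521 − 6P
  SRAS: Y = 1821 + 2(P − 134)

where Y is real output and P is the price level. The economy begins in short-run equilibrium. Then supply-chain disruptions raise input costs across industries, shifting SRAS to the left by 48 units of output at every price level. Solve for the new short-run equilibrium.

P = 127, Y = 1759

This is a negative supply shock: SRAS shifts left.
New SRAS: Y = 1505 + 2P.
Set AD = SRAS: 2521 − 6P = 1505 + 2P, so 1016 = 8P and P = 127.
Y = 2521 − 6·127 = 1759.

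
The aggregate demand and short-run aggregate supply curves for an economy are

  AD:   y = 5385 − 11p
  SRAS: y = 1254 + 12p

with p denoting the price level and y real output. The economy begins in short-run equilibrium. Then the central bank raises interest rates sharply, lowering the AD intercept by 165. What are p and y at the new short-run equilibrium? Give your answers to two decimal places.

p = 172.43, y = 3323.22

This is a negative demand shock: AD shifts left.
New AD: y = 5220 − 11p.
Set AD = SRAS: 5220 − 11p = 1254 + 12p, so 3966 = 23p and p = 172.43.
Substituting into AD, y = 3323.22.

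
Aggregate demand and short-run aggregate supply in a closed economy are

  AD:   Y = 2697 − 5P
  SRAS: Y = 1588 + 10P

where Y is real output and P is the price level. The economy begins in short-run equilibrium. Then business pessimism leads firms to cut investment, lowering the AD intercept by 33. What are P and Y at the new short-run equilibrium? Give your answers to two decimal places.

This is a negative demand shock: AD shifts left.
New AD: Y = 2664 − 5P.
Set AD = SRAS: 2664 − 5P = 1588 + 10P, so 1076 = 15P and P = 71.73.
Substituting into AD, Y = 2305.33.

P = 71.73, Y = 2305.33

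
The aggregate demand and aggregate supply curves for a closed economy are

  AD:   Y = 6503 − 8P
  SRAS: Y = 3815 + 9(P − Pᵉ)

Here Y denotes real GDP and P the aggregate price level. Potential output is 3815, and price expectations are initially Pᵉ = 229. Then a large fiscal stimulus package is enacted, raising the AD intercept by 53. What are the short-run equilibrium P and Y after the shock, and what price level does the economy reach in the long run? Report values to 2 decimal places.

Short run: P = 282.47, Y = 4296.24. Long run: P = 342.63.

AD shifts right: new AD is Y = 6556 − 8P. With Pᵉ = 229, SRAS is Y = 1754 + 9P.
Short run: 6556 − 8P = 1754 + 9P gives 4802 = 17P, so P = 282.47 and Y = 6556 − 8P = 4296.24.
Y = 4296.24 is above potential 3815; expectations adjust and SRAS shifts left until Y = 3815.
Long run: on the new AD curve, 3815 = 6556 − 8P gives P = 342.63.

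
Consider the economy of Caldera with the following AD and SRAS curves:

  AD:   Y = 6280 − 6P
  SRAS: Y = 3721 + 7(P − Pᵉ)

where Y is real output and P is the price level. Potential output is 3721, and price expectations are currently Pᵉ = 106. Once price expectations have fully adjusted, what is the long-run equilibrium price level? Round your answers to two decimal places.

Short run: with Pᵉ = 106, SRAS is Y = 2979 + 7P. Setting AD = SRAS gives 3301 = 13P, so P = 253.92 and Y = 6280 − 6P = 4756.46.
Output 4756.46 is above potential 3721, so over time expected prices rise and SRAS shifts left until Y returns to 3721.
Long run: Y = 3721 on the AD curve gives 3721 = 6280 − 6P, so P = 426.50.

Long-run P = 426.50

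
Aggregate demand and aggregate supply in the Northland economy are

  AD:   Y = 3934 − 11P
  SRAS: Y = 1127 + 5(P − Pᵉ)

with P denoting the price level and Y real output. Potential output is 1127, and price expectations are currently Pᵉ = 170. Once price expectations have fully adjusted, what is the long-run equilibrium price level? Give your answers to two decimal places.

Long-run P = 255.18

Short run: with Pᵉ = 170, SRAS is Y = 277 + 5P. Setting AD = SRAS gives 3657 = 16P, so P = 228.56 and Y = 3934 − 11P = 1419.81.
Output 1419.81 is above potential 1127, so over time expected prices rise and SRAS shifts left until Y returns to 1127.
Long run: Y = 1127 on the AD curve gives 1127 = 3934 − 11P, so P = 255.18.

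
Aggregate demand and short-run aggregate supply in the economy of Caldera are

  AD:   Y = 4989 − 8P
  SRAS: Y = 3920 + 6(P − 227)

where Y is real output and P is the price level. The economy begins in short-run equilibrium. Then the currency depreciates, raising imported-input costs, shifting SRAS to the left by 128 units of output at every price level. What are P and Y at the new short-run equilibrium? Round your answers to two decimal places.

P = 182.79, Y = 3526.71

This is a negative supply shock: SRAS shifts left.
New SRAS: Y = 2430 + 6P.
Set AD = SRAS: 4989 − 8P = 2430 + 6P, so 2559 = 14P and P = 182.79.
Substituting into AD, Y = 3526.71.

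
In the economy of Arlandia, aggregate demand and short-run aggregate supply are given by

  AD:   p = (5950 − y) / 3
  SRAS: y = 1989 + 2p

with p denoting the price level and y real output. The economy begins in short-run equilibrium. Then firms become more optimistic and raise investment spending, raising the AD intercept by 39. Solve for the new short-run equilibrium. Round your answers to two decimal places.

This is a positive demand shock: AD shifts right.
New AD: y = 5989 − 3p.
Set AD = SRAS: 5989 − 3p = 1989 + 2p, so 4000 = 5p and p = 800.00.
Substituting into AD, y = 3589.00.

p = 800.00, y = 3589.00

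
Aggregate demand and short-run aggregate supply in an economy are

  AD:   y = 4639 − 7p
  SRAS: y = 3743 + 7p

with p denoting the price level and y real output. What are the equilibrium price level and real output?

p = 64, y = 4191

Set AD = SRAS: 4639 − 7p = 3743 + 7p, so 896 = 14p and p = 64.
Then y = 4639 − 7·64 = 4191.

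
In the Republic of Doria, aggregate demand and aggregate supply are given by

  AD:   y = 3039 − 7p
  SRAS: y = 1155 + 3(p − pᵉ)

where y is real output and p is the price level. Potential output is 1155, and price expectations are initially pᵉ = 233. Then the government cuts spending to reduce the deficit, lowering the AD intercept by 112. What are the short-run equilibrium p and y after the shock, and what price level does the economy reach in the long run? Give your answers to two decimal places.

AD shifts left: new AD is y = 2927 − 7p. With pᵉ = 233, SRAS is y = 456 + 3p.
Short run: 2927 − 7p = 456 + 3p gives 2471 = 10p, so p = 247.10 and y = 2927 − 7p = 1197.30.
y = 1197.30 is above potential 1155; expectations adjust and SRAS shifts left until y = 1155.
Long run: on the new AD curve, 1155 = 2927 − 7p gives p = 253.14.

Short run: p = 247.10, y = 1197.30. Long run: p = 253.14.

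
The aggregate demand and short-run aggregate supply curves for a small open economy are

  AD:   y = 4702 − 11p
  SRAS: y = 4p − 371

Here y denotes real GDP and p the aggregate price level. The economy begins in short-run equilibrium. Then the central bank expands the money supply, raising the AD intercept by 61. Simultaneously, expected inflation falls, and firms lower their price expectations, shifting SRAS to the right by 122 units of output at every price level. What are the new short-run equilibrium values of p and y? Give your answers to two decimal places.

After both shocks: AD is y = 4763 − 11p and SRAS is y = 4p − 249.
Setting them equal: 5012 = 15p, so p = 334.13.
Substituting into AD, y = 1087.53.

p = 334.13, y = 1087.53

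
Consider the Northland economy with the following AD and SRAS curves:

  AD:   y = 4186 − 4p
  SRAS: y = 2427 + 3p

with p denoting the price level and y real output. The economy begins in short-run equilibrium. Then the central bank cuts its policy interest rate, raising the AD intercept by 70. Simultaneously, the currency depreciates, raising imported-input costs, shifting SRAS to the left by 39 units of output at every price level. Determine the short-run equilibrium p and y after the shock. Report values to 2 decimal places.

After both shocks: AD is y = 4256 − 4p and SRAS is y = 2388 + 3p.
Setting them equal: 1868 = 7p, so p = 266.86.
Substituting into AD, y = 3188.57.

p = 266.86, y = 3188.57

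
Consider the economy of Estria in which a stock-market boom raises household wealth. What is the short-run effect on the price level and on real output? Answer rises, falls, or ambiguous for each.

This is a positive demand shock: AD shifts right.
Moving along the upward-sloping SRAS curve, P rises and Y rises.

Price level: rises; output: rises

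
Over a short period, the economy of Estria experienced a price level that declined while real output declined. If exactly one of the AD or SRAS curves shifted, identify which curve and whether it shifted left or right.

AD shifted left

P fell and Y fell. An AD shift moves P and Y in the same direction; an SRAS shift moves them in opposite directions.
Here P and Y moved in the same direction, so the AD curve shifted.
Since Y fell, AD shifted left.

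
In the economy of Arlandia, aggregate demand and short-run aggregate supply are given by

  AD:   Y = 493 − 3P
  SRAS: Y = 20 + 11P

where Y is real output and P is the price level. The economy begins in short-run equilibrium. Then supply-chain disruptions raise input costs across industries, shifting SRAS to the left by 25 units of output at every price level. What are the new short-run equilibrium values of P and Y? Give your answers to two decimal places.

This is a negative supply shock: SRAS shifts left.
New SRAS: Y = 11P − 5.
Set AD = SRAS: 493 − 3P = 11P − 5, so 498 = 14P and P = 35.57.
Substituting into AD, Y = 386.29.

P = 35.57, Y = 386.29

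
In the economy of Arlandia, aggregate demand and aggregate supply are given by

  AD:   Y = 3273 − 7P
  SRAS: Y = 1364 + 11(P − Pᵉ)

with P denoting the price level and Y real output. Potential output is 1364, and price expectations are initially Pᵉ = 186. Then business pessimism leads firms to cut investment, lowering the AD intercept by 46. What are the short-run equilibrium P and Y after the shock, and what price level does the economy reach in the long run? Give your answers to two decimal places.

Short run: P = 217.17, Y = 1706.83. Long run: P = 266.14.

AD shifts left: new AD is Y = 3227 − 7P. With Pᵉ = 186, SRAS is Y = 11P − 682.
Short run: 3227 − 7P = 11P − 682 gives 3909 = 18P, so P = 217.17 and Y = 3227 − 7P = 1706.83.
Y = 1706.83 is above potential 1364; expectations adjust and SRAS shifts left until Y = 1364.
Long run: on the new AD curve, 1364 = 3227 − 7P gives P = 266.14.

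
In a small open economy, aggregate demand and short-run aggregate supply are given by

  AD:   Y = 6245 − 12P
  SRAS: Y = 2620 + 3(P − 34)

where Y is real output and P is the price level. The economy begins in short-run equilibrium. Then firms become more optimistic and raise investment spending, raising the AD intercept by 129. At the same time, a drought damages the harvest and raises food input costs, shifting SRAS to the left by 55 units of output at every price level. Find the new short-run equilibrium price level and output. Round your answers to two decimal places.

After both shocks: AD is Y = 6374 − 12P and SRAS is Y = 2463 + 3P.
Setting them equal: 3911 = 15P, so P = 260.73.
Substituting into AD, Y = 3245.20.

P = 260.73, Y = 3245.20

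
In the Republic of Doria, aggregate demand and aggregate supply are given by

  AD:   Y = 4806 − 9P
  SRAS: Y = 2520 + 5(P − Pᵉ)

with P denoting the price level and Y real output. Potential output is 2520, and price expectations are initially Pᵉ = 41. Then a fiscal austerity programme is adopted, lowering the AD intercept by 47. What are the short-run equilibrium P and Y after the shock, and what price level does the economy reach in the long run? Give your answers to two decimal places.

AD shifts left: new AD is Y = 4759 − 9P. With Pᵉ = 41, SRAS is Y = 2315 + 5P.
Short run: 4759 − 9P = 2315 + 5P gives 2444 = 14P, so P = 174.57 and Y = 4759 − 9P = 3187.86.
Y = 3187.86 is above potential 2520; expectations adjust and SRAS shifts left until Y = 2520.
Long run: on the new AD curve, 2520 = 4759 − 9P gives P = 248.78.

Short run: P = 174.57, Y = 3187.86. Long run: P = 248.78.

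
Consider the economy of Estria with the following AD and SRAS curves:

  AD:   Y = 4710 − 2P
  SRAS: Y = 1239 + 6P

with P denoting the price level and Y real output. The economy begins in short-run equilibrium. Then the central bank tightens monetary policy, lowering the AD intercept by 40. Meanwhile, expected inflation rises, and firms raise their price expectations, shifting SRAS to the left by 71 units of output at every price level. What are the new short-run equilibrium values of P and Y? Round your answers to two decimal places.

After both shocks: AD is Y = 4670 − 2P and SRAS is Y = 1168 + 6P.
Setting them equal: 3502 = 8P, so P = 437.75.
Substituting into AD, Y = 3794.50.

P = 437.75, Y = 3794.50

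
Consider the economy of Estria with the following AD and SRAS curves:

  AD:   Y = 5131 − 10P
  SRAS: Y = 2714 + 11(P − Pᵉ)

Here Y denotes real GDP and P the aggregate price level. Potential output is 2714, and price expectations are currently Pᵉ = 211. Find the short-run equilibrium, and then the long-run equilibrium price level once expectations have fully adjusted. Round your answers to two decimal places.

Short run: with Pᵉ = 211, SRAS is Y = 393 + 11P. Setting AD = SRAS gives 4738 = 21P, so P = 225.62 and Y = 5131 − 10P = 2874.81.
Output 2874.81 is above potential 2714, so over time expected prices rise and SRAS shifts left until Y returns to 2714.
Long run: Y = 2714 on the AD curve gives 2714 = 5131 − 10P, so P = 241.70.

Short run: P = 225.62, Y = 2874.81. Long run: P = 241.70.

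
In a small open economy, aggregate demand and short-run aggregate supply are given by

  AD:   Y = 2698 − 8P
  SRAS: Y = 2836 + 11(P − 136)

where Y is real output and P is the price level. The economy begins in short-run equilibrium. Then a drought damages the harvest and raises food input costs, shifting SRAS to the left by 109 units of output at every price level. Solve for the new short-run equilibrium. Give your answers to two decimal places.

P = 77.21, Y = 2080.32

This is a negative supply shock: SRAS shifts left.
New SRAS: Y = 1231 + 11P.
Set AD = SRAS: 2698 − 8P = 1231 + 11P, so 1467 = 19P and P = 77.21.
Substituting into AD, Y = 2080.32.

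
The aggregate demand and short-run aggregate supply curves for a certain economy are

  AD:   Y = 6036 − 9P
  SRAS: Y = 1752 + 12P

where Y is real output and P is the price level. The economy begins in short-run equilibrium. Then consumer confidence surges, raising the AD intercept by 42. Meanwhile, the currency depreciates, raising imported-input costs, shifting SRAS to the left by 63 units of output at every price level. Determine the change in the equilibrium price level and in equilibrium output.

ΔP = +5, ΔY = -3

After both shocks: AD is Y = 6078 − 9P and SRAS is Y = 1689 + 12P.
Setting them equal: 4389 = 21P, so P = 209.
Y = 6078 − 9·209 = 4197.
Initially P = 204, Y = 4200, so ΔP = +5 and ΔY = -3.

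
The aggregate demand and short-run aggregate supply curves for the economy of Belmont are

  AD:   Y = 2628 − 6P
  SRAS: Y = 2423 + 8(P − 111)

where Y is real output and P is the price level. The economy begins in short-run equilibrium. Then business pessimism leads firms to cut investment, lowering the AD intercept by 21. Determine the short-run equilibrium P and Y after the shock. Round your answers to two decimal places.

P = 76.57, Y = 2147.57

This is a negative demand shock: AD shifts left.
New AD: Y = 2607 − 6P.
SRAS can be written Y = 1535 + 8P.
Set AD = SRAS: 2607 − 6P = 1535 + 8P, so 1072 = 14P and P = 76.57.
Substituting into AD, Y = 2147.57.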